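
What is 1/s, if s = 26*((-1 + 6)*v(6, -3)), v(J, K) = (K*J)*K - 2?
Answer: 1/6760 ≈ 0.00014793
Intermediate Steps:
v(J, K) = -2 + J*K**2 (v(J, K) = (J*K)*K - 2 = J*K**2 - 2 = -2 + J*K**2)
s = 6760 (s = 26*((-1 + 6)*(-2 + 6*(-3)**2)) = 26*(5*(-2 + 6*9)) = 26*(5*(-2 + 54)) = 26*(5*52) = 26*260 = 6760)
1/s = 1/6760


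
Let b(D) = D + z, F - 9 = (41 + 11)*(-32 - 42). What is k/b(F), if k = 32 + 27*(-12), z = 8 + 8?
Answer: 292/3823 ≈ 0.076380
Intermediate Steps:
z = 16
F = -3839 (F = 9 + (41 + 11)*(-32 - 42) = 9 + 52*(-74) = 9 - 3848 = -3839)
b(D) = 16 + D (b(D) = D + 16 = 16 + D)
k = -292 (k = 32 - 324 = -292)
k/b(F) = -292/(16 - 3839) = -292/(-3823) = -292*(-1/3823) = 292/3823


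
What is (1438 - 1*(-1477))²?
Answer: 8497225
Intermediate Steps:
(1438 - 1*(-1477))² = (1438 + 1477)² = 2915² = 8497225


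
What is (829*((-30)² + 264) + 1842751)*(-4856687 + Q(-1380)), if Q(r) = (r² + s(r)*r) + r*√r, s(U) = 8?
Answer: -8320153961189 - 7749271320*I*√345 ≈ -8.3202e+12 - 1.4394e+11*I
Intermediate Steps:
Q(r) = r² + r^(3/2) + 8*r (Q(r) = (r² + 8*r) + r*√r = (r² + 8*r) + r^(3/2) = r² + r^(3/2) + 8*r)
(829*((-30)² + 264) + 1842751)*(-4856687 + Q(-1380)) = (829*((-30)² + 264) + 1842751)*(-4856687 + ((-1380)² + (-1380)^(3/2) + 8*(-1380))) = (829*(900 + 264) + 1842751)*(-4856687 + (1904400 - 2760*I*√345 - 11040)) = (829*1164 + 1842751)*(-4856687 + (1893360 - 2760*I*√345)) = (964956 + 1842751)*(-2963327 - 2760*I*√345) = 2807707*(-2963327 - 2760*I*√345) = -8320153961189 - 7749271320*I*√345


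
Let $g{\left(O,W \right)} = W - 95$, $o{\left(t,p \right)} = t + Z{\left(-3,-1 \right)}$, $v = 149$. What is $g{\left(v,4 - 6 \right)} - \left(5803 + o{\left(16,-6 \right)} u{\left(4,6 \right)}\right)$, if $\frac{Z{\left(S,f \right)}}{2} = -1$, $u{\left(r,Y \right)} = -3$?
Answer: $-5858$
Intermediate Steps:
$Z{\left(S,f \right)} = -2$ ($Z{\left(S,f \right)} = 2 \left(-1\right) = -2$)
$o{\left(t,p \right)} = -2 + t$ ($o{\left(t,p \right)} = t - 2 = -2 + t$)
$g{\left(O,W \right)} = -95 + W$
$g{\left(v,4 - 6 \right)} - \left(5803 + o{\left(16,-6 \right)} u{\left(4,6 \right)}\right) = \left(-95 + \left(4 - 6\right)\right) - \left(5803 + \left(-2 + 16\right) \left(-3\right)\right) = \left(-95 + \left(4 - 6\right)\right) - \left(5803 + 14 \left(-3\right)\right) = \left(-95 - 2\right) - \left(5803 - 42\right) = -97 - 5761 = -5858$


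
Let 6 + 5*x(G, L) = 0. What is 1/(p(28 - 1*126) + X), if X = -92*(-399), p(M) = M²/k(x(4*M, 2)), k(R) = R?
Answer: 3/86114 ≈ 3.4838e-5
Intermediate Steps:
x(G, L) = -6/5 (x(G, L) = -6/5 + (⅕)*0 = -6/5 + 0 = -6/5)
p(M) = -5*M²/6 (p(M) = M²/(-6/5) = -5*M²/6)
X = 36708
1/(p(28 - 1*126) + X) = 1/(-5*(28 - 1*126)²/6 + 36708) = 1/(-5*(28 - 126)²/6 + 36708) = 1/(-⅚*(-98)² + 36708) = 1/(-⅚*9604 + 36708) = 1/(-24010/3 + 36708) = 1/(86114/3) = 3/86114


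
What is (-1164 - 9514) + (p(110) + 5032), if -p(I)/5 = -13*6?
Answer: -5256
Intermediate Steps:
p(I) = 390 (p(I) = -(-65)*6 = -5*(-78) = 390)
(-1164 - 9514) + (p(110) + 5032) = (-1164 - 9514) + (390 + 5032) = -10678 + 5422 = -5256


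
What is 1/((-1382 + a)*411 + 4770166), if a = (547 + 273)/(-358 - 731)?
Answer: 363/1525273192 ≈ 2.3799e-7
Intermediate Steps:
a = -820/1089 (a = 820/(-1089) = 820*(-1/1089) = -820/1089 ≈ -0.75298)
1/((-1382 + a)*411 + 4770166) = 1/((-1382 - 820/1089)*411 + 4770166) = 1/(-1505818/1089*411 + 4770166) = 1/(-206297066/363 + 4770166) = 1/(1525273192/363) = 363/1525273192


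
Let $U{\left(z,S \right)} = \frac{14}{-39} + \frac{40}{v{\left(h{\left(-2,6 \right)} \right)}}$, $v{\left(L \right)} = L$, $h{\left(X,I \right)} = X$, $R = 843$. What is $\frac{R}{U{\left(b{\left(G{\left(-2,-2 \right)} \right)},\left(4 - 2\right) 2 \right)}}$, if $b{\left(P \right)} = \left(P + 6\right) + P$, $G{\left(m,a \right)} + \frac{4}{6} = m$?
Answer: $- \frac{32877}{794} \approx -41.407$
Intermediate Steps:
$G{\left(m,a \right)} = - \frac{2}{3} + m$
$b{\left(P \right)} = 6 + 2 P$ ($b{\left(P \right)} = \left(6 + P\right) + P = 6 + 2 P$)
$U{\left(z,S \right)} = - \frac{794}{39}$ ($U{\left(z,S \right)} = \frac{14}{-39} + \frac{40}{-2} = 14 \left(- \frac{1}{39}\right) + 40 \left(- \frac{1}{2}\right) = - \frac{14}{39} - 20 = - \frac{794}{39}$)
$\frac{R}{U{\left(b{\left(G{\left(-2,-2 \right)} \right)},\left(4 - 2\right) 2 \right)}} = \frac{843}{- \frac{794}{39}} = 843 \left(- \frac{39}{794}\right) = - \frac{32877}{794}$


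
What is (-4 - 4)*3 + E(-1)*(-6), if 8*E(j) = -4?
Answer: -21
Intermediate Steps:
E(j) = -½ (E(j) = (⅛)*(-4) = -½)
(-4 - 4)*3 + E(-1)*(-6) = (-4 - 4)*3 - ½*(-6) = -8*3 + 3 = -24 + 3 = -21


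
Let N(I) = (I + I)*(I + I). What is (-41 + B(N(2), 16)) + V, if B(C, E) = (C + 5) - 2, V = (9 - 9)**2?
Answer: -22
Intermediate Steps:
N(I) = 4*I**2 (N(I) = (2*I)*(2*I) = 4*I**2)
V = 0 (V = 0**2 = 0)
B(C, E) = 3 + C (B(C, E) = (5 + C) - 2 = 3 + C)
(-41 + B(N(2), 16)) + V = (-41 + (3 + 4*2**2)) + 0 = (-41 + (3 + 4*4)) + 0 = (-41 + (3 + 16)) + 0 = (-41 + 19) + 0 = -22 + 0 = -22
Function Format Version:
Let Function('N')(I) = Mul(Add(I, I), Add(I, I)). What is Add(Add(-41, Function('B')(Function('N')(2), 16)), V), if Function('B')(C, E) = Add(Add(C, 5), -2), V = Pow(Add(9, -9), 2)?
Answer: -22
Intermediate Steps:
Function('N')(I) = Mul(4, Pow(I, 2)) (Function('N')(I) = Mul(Mul(2, I), Mul(2, I)) = Mul(4, Pow(I, 2)))
V = 0 (V = Pow(0, 2) = 0)
Function('B')(C, E) = Add(3, C) (Function('B')(C, E) = Add(Add(5, C), -2) = Add(3, C))
Add(Add(-41, Function('B')(Function('N')(2), 16)), V) = Add(Add(-41, Add(3, Mul(4, Pow(2, 2)))), 0) = Add(Add(-41, Add(3, Mul(4, 4))), 0) = Add(Add(-41, Add(3, 16)), 0) = Add(Add(-41, 19), 0) = Add(-22, 0) = -22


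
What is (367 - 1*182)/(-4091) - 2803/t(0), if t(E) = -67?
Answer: 11454678/274097 ≈ 41.791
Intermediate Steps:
(367 - 1*182)/(-4091) - 2803/t(0) = (367 - 1*182)/(-4091) - 2803/(-67) = (367 - 182)*(-1/4091) - 2803*(-1/67) = 185*(-1/4091) + 2803/67 = -185/4091 + 2803/67 = 11454678/274097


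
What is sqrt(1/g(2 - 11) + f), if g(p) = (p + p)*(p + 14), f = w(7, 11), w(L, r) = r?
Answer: sqrt(9890)/30 ≈ 3.3149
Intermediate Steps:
f = 11
g(p) = 2*p*(14 + p) (g(p) = (2*p)*(14 + p) = 2*p*(14 + p))
sqrt(1/g(2 - 11) + f) = sqrt(1/(2*(2 - 11)*(14 + (2 - 11))) + 11) = sqrt(1/(2*(-9)*(14 - 9)) + 11) = sqrt(1/(2*(-9)*5) + 11) = sqrt(1/(-90) + 11) = sqrt(-1/90 + 11) = sqrt(989/90) = sqrt(9890)/30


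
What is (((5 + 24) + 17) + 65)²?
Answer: 12321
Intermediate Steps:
(((5 + 24) + 17) + 65)² = ((29 + 17) + 65)² = (46 + 65)² = 111² = 12321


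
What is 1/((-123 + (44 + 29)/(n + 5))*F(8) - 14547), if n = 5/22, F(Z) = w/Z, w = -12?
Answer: -230/3308193 ≈ -6.9524e-5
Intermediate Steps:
F(Z) = -12/Z
n = 5/22 (n = 5*(1/22) = 5/22 ≈ 0.22727)
1/((-123 + (44 + 29)/(n + 5))*F(8) - 14547) = 1/((-123 + (44 + 29)/(5/22 + 5))*(-12/8) - 14547) = 1/((-123 + 73/(115/22))*(-12*⅛) - 14547) = 1/((-123 + 73*(22/115))*(-3/2) - 14547) = 1/((-123 + 1606/115)*(-3/2) - 14547) = 1/(-12539/115*(-3/2) - 14547) = 1/(37617/230 - 14547) = 1/(-3308193/230) = -230/3308193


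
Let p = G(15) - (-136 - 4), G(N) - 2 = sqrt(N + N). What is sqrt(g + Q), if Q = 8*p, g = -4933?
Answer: sqrt(-3797 + 8*sqrt(30)) ≈ 61.263*I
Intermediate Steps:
G(N) = 2 + sqrt(2)*sqrt(N) (G(N) = 2 + sqrt(N + N) = 2 + sqrt(2*N) = 2 + sqrt(2)*sqrt(N))
p = 142 + sqrt(30) (p = (2 + sqrt(2)*sqrt(15)) - (-136 - 4) = (2 + sqrt(30)) - 1*(-140) = (2 + sqrt(30)) + 140 = 142 + sqrt(30) ≈ 147.48)
Q = 1136 + 8*sqrt(30) (Q = 8*(142 + sqrt(30)) = 1136 + 8*sqrt(30) ≈ 1179.8)
sqrt(g + Q) = sqrt(-4933 + (1136 + 8*sqrt(30))) = sqrt(-3797 + 8*sqrt(30))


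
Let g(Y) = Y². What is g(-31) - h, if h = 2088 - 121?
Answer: -1006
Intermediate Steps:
h = 1967
g(-31) - h = (-31)² - 1*1967 = 961 - 1967 = -1006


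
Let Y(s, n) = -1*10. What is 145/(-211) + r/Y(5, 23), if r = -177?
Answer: 35897/2110 ≈ 17.013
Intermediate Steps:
Y(s, n) = -10
145/(-211) + r/Y(5, 23) = 145/(-211) - 177/(-10) = 145*(-1/211) - 177*(-1/10) = -145/211 + 177/10 = 35897/2110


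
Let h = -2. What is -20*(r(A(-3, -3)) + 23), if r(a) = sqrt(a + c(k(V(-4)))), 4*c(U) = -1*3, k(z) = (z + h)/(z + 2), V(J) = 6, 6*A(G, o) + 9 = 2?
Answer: -460 - 10*I*sqrt(69)/3 ≈ -460.0 - 27.689*I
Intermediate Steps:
A(G, o) = -7/6 (A(G, o) = -3/2 + (1/6)*2 = -3/2 + 1/3 = -7/6)
k(z) = (-2 + z)/(2 + z) (k(z) = (z - 2)/(z + 2) = (-2 + z)/(2 + z))
c(U) = -3/4 (c(U) = (-1*3)/4 = (1/4)*(-3) = -3/4)
r(a) = sqrt(-3/4 + a) (r(a) = sqrt(a - 3/4) = sqrt(-3/4 + a))
-20*(r(A(-3, -3)) + 23) = -20*(sqrt(-3 + 4*(-7/6))/2 + 23) = -20*(sqrt(-3 - 14/3)/2 + 23) = -20*(sqrt(-23/3)/2 + 23) = -20*((I*sqrt(69)/3)/2 + 23) = -20*(I*sqrt(69)/6 + 23) = -20*(23 + I*sqrt(69)/6) = -460 - 10*I*sqrt(69)/3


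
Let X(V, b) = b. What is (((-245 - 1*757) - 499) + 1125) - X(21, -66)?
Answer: -310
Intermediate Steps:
(((-245 - 1*757) - 499) + 1125) - X(21, -66) = (((-245 - 1*757) - 499) + 1125) - 1*(-66) = (((-245 - 757) - 499) + 1125) + 66 = ((-1002 - 499) + 1125) + 66 = (-1501 + 1125) + 66 = -376 + 66 = -310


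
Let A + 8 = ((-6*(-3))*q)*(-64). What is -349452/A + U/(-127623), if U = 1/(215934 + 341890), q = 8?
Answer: 3109737195092735/82083421721856 ≈ 37.885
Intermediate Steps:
U = 1/557824 ≈ 1.7927e-6
A = -9224 (A = -8 + (-6*(-3)*8)*(-64) = -8 + (18*8)*(-64) = -8 + 144*(-64) = -8 - 9216 = -9224)
-349452/A + U/(-127623) = -349452/(-9224) + (1/557824)/(-127623) = -349452*(-1/9224) + (1/557824)*(-1/127623) = 87363/2306 - 1/71191172352 = 3109737195092735/82083421721856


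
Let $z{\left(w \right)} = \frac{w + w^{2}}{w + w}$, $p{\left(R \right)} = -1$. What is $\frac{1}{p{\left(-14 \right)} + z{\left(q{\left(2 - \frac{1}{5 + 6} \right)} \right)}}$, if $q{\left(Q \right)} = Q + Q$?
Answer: $\frac{22}{31} \approx 0.70968$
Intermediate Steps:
$q{\left(Q \right)} = 2 Q$
$z{\left(w \right)} = \frac{w + w^{2}}{2 w}$
$\frac{1}{p{\left(-14 \right)} + z{\left(q{\left(2 - \frac{1}{5 + 6} \right)} \right)}} = \frac{1}{-1 + \left(\frac{1}{2} + \frac{2 \left(2 - \frac{1}{5 + 6}\right)}{2}\right)} = \frac{1}{-1 + \left(\frac{1}{2} + \frac{2 \left(2 - \frac{1}{11}\right)}{2}\right)} = \frac{1}{-1 + \left(\frac{1}{2} + \frac{2 \cdot \frac{21}{11}}{2}\right)} = \frac{1}{-1 + \left(\frac{1}{2} + \frac{1}{2} \cdot \frac{42}{11}\right)} = \frac{1}{-1 + \left(\frac{1}{2} + \frac{21}{11}\right)} = \frac{1}{-1 + \frac{53}{22}} = \frac{1}{\frac{31}{22}} = \frac{22}{31}$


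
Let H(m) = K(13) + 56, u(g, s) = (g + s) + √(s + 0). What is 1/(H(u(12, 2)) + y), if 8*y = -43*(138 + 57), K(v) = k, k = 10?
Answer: -8/7857 ≈ -0.0010182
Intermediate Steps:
K(v) = 10
u(g, s) = g + s + √s (u(g, s) = (g + s) + √s = g + s + √s)
H(m) = 66 (H(m) = 10 + 56 = 66)
y = -8385/8 (y = (-43*(138 + 57))/8 = (-43*195)/8 = (⅛)*(-8385) = -8385/8 ≈ -1048.1)
1/(H(u(12, 2)) + y) = 1/(66 - 8385/8) = 1/(-7857/8) = -8/7857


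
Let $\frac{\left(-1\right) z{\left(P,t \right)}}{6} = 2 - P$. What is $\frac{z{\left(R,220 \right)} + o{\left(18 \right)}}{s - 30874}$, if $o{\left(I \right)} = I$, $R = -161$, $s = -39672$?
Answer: $\frac{480}{35273} \approx 0.013608$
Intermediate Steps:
$z{\left(P,t \right)} = -12 + 6 P$ ($z{\left(P,t \right)} = - 6 \left(2 - P\right) = -12 + 6 P$)
$\frac{z{\left(R,220 \right)} + o{\left(18 \right)}}{s - 30874} = \frac{\left(-12 + 6 \left(-161\right)\right) + 18}{-39672 - 30874} = \frac{\left(-12 - 966\right) + 18}{-39672 - 30874} = \frac{-978 + 18}{-70546} = \left(-960\right) \left(- \frac{1}{70546}\right) = \frac{480}{35273}$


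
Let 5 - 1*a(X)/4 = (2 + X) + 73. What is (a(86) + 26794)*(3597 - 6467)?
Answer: -75107900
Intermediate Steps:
a(X) = -280 - 4*X (a(X) = 20 - 4*((2 + X) + 73) = 20 - 4*(75 + X) = 20 + (-300 - 4*X) = -280 - 4*X)
(a(86) + 26794)*(3597 - 6467) = ((-280 - 4*86) + 26794)*(3597 - 6467) = ((-280 - 344) + 26794)*(-2870) = (-624 + 26794)*(-2870) = 26170*(-2870) = -75107900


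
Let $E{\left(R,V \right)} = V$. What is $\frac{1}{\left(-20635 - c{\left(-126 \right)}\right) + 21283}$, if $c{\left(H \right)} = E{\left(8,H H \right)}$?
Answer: $- \frac{1}{15228} \approx -6.5668 \cdot 10^{-5}$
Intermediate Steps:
$c{\left(H \right)} = H^{2}$ ($c{\left(H \right)} = H H = H^{2}$)
$\frac{1}{\left(-20635 - c{\left(-126 \right)}\right) + 21283} = \frac{1}{\left(-20635 - \left(-126\right)^{2}\right) + 21283} = \frac{1}{\left(-20635 - 15876\right) + 21283} = \frac{1}{-36511 + 21283} = \frac{1}{-15228} = - \frac{1}{15228}$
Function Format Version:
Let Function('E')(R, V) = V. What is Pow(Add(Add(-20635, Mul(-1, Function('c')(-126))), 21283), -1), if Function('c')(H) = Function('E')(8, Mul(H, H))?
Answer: Rational(-1, 15228) ≈ -6.5668e-5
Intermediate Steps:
Function('c')(H) = Pow(H, 2) (Function('c')(H) = Mul(H, H) = Pow(H, 2))
Pow(Add(Add(-20635, Mul(-1, Function('c')(-126))), 21283), -1) = Pow(Add(Add(-20635, Mul(-1, Pow(-126, 2))), 21283), -1) = Pow(Add(Add(-20635, Mul(-1, 15876)), 21283), -1) = Pow(Add(Add(-20635, -15876), 21283), -1) = Pow(Add(-36511, 21283), -1) = Pow(-15228, -1) = Rational(-1, 15228)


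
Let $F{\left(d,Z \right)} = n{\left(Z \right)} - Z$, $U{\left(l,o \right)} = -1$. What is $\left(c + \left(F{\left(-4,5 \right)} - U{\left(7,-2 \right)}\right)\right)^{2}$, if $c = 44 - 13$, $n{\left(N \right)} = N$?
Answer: $1024$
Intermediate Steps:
$F{\left(d,Z \right)} = 0$ ($F{\left(d,Z \right)} = Z - Z = 0$)
$c = 31$
$\left(c + \left(F{\left(-4,5 \right)} - U{\left(7,-2 \right)}\right)\right)^{2} = \left(31 + \left(0 - -1\right)\right)^{2} = \left(31 + \left(0 + 1\right)\right)^{2} = \left(31 + 1\right)^{2} = 32^{2} = 1024$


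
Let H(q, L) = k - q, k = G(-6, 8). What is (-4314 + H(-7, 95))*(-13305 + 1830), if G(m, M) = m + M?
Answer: 49399875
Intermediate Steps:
G(m, M) = M + m
k = 2 (k = 8 - 6 = 2)
H(q, L) = 2 - q
(-4314 + H(-7, 95))*(-13305 + 1830) = (-4314 + (2 - 1*(-7)))*(-13305 + 1830) = (-4314 + (2 + 7))*(-11475) = (-4314 + 9)*(-11475) = -4305*(-11475) = 49399875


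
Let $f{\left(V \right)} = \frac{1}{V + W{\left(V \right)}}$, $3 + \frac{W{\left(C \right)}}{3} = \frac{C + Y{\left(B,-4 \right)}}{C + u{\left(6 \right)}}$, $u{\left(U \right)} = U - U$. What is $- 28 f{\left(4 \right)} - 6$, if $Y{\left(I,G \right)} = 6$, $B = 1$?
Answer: $- \frac{86}{5} \approx -17.2$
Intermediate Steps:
$u{\left(U \right)} = 0$
$W{\left(C \right)} = -9 + \frac{3 \left(6 + C\right)}{C}$ ($W{\left(C \right)} = -9 + 3 \frac{C + 6}{C + 0} = -9 + 3 \frac{6 + C}{C} = -9 + \frac{3 \left(6 + C\right)}{C}$)
$f{\left(V \right)} = \frac{1}{-6 + V + \frac{18}{V}}$ ($f{\left(V \right)} = \frac{1}{V - \left(6 - \frac{18}{V}\right)} = \frac{1}{-6 + V + \frac{18}{V}}$)
$- 28 f{\left(4 \right)} - 6 = - 28 \frac{4}{18 + 4^{2} - 24} - 6 = - 28 \frac{4}{18 + 16 - 24} - 6 = - 28 \cdot \frac{4}{10} - 6 = - 28 \cdot 4 \cdot \frac{1}{10} - 6 = \left(-28\right) \frac{2}{5} - 6 = - \frac{56}{5} - 6 = - \frac{86}{5}$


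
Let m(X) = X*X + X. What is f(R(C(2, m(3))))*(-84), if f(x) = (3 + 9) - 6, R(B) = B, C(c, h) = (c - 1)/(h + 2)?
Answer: -504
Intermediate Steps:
m(X) = X + X**2 (m(X) = X**2 + X = X + X**2)
C(c, h) = (-1 + c)/(2 + h)
f(x) = 6 (f(x) = 12 - 6 = 6)
f(R(C(2, m(3))))*(-84) = 6*(-84) = -504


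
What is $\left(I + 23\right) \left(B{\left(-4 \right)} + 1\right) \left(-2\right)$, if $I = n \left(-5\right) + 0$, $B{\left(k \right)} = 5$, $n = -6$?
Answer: $-636$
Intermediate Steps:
$I = 30$ ($I = \left(-6\right) \left(-5\right) + 0 = 30 + 0 = 30$)
$\left(I + 23\right) \left(B{\left(-4 \right)} + 1\right) \left(-2\right) = \left(30 + 23\right) \left(5 + 1\right) \left(-2\right) = 53 \cdot 6 \left(-2\right) = 53 \left(-12\right) = -636$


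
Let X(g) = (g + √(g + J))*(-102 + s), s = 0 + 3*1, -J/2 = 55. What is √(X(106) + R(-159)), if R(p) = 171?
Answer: 3*√(-1147 - 22*I) ≈ 0.97434 - 101.61*I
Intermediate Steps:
J = -110 (J = -2*55 = -110)
s = 3 (s = 0 + 3 = 3)
X(g) = -99*g - 99*√(-110 + g) (X(g) = (g + √(g - 110))*(-102 + 3) = (g + √(-110 + g))*(-99) = -99*g - 99*√(-110 + g))
√(X(106) + R(-159)) = √((-99*106 - 99*√(-110 + 106)) + 171) = √((-10494 - 198*I) + 171) = √(-10323 - 198*I)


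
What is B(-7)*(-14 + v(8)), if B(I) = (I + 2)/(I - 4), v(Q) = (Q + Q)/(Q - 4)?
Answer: -50/11 ≈ -4.5455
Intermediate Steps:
v(Q) = 2*Q/(-4 + Q) (v(Q) = (2*Q)/(-4 + Q) = 2*Q/(-4 + Q))
B(I) = (2 + I)/(-4 + I)
B(-7)*(-14 + v(8)) = ((2 - 7)/(-4 - 7))*(-14 + 2*8/(-4 + 8)) = (-5/(-11))*(-14 + 2*8/4) = (-1/11*(-5))*(-14 + 2*8*(1/4)) = 5*(-14 + 4)/11 = (5/11)*(-10) = -50/11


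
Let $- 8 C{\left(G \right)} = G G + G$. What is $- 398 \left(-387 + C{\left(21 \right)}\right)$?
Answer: $\frac{354021}{2} \approx 1.7701 \cdot 10^{5}$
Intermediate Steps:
$C{\left(G \right)} = - \frac{G}{8} - \frac{G^{2}}{8}$ ($C{\left(G \right)} = - \frac{G G + G}{8} = - \frac{G^{2} + G}{8} = - \frac{G + G^{2}}{8} = - \frac{G}{8} - \frac{G^{2}}{8}$)
$- 398 \left(-387 + C{\left(21 \right)}\right) = - 398 \left(-387 - \frac{21 \left(1 + 21\right)}{8}\right) = - 398 \left(-387 - \frac{21}{8} \cdot 22\right) = - 398 \left(-387 - \frac{231}{4}\right) = \left(-398\right) \left(- \frac{1779}{4}\right) = \frac{354021}{2}$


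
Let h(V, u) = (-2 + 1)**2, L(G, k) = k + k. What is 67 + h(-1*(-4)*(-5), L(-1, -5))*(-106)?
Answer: -39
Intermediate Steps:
L(G, k) = 2*k
h(V, u) = 1 (h(V, u) = (-1)**2 = 1)
67 + h(-1*(-4)*(-5), L(-1, -5))*(-106) = 67 + 1*(-106) = 67 - 106 = -39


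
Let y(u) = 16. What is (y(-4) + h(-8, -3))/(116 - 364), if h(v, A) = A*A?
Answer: -25/248 ≈ -0.10081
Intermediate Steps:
h(v, A) = A**2
(y(-4) + h(-8, -3))/(116 - 364) = (16 + (-3)**2)/(116 - 364) = (16 + 9)/(-248) = 25*(-1/248) = -25/248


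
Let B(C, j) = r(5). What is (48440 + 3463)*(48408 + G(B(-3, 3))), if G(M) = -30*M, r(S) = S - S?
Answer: 2512520424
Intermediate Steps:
r(S) = 0
B(C, j) = 0
(48440 + 3463)*(48408 + G(B(-3, 3))) = (48440 + 3463)*(48408 - 30*0) = 51903*(48408 + 0) = 51903*48408 = 2512520424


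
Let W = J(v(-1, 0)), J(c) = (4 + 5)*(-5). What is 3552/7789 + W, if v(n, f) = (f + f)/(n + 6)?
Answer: -346953/7789 ≈ -44.544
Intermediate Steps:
v(n, f) = 2*f/(6 + n) (v(n, f) = (2*f)/(6 + n) = 2*f/(6 + n))
J(c) = -45 (J(c) = 9*(-5) = -45)
W = -45
3552/7789 + W = 3552/7789 - 45 = -346953/7789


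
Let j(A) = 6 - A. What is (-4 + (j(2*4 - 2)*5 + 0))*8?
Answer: -32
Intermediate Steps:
(-4 + (j(2*4 - 2)*5 + 0))*8 = (-4 + ((6 - (2*4 - 2))*5 + 0))*8 = (-4 + ((6 - (8 - 2))*5 + 0))*8 = (-4 + ((6 - 1*6)*5 + 0))*8 = (-4 + ((6 - 6)*5 + 0))*8 = (-4 + (0*5 + 0))*8 = (-4 + (0 + 0))*8 = (-4 + 0)*8 = -4*8 = -32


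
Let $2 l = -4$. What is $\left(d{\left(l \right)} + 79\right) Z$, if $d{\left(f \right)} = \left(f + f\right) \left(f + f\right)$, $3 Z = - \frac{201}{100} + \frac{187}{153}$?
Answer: $- \frac{13471}{540} \approx -24.946$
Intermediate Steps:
$l = -2$ ($l = \frac{1}{2} \left(-4\right) = -2$)
$Z = - \frac{709}{2700}$ ($Z = \frac{- \frac{201}{100} + \frac{187}{153}}{3} = \frac{\left(-201\right) \frac{1}{100} + 187 \cdot \frac{1}{153}}{3} = \frac{- \frac{201}{100} + \frac{11}{9}}{3} = \frac{1}{3} \left(- \frac{709}{900}\right) = - \frac{709}{2700} \approx -0.26259$)
$d{\left(f \right)} = 4 f^{2}$ ($d{\left(f \right)} = 2 f 2 f = 4 f^{2}$)
$\left(d{\left(l \right)} + 79\right) Z = \left(4 \left(-2\right)^{2} + 79\right) \left(- \frac{709}{2700}\right) = \left(4 \cdot 4 + 79\right) \left(- \frac{709}{2700}\right) = \left(16 + 79\right) \left(- \frac{709}{2700}\right) = 95 \left(- \frac{709}{2700}\right) = - \frac{13471}{540}$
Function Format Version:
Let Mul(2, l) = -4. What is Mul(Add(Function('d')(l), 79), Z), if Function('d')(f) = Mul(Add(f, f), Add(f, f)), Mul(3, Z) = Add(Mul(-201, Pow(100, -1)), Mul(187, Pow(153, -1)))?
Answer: Rational(-13471, 540) ≈ -24.946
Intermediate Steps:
l = -2 (l = Mul(Rational(1, 2), -4) = -2)
Z = Rational(-709, 2700) (Z = Mul(Rational(1, 3), Add(Mul(-201, Pow(100, -1)), Mul(187, Pow(153, -1)))) = Mul(Rational(1, 3), Add(Mul(-201, Rational(1, 100)), Mul(187, Rational(1, 153)))) = Mul(Rational(1, 3), Add(Rational(-201, 100), Rational(11, 9))) = Mul(Rational(1, 3), Rational(-709, 900)) = Rational(-709, 2700) ≈ -0.26259)
Function('d')(f) = Mul(4, Pow(f, 2)) (Function('d')(f) = Mul(Mul(2, f), Mul(2, f)) = Mul(4, Pow(f, 2)))
Mul(Add(Function('d')(l), 79), Z) = Mul(Add(Mul(4, Pow(-2, 2)), 79), Rational(-709, 2700)) = Mul(Add(Mul(4, 4), 79), Rational(-709, 2700)) = Mul(Add(16, 79), Rational(-709, 2700)) = Mul(95, Rational(-709, 2700)) = Rational(-13471, 540)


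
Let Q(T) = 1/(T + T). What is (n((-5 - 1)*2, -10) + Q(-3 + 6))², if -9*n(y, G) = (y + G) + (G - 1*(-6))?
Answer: 3025/324 ≈ 9.3364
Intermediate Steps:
Q(T) = 1/(2*T)
n(y, G) = -⅔ - 2*G/9 - y/9 (n(y, G) = -((y + G) + (G - 1*(-6)))/9 = -((G + y) + (G + 6))/9 = -((G + y) + (6 + G))/9 = -(6 + y + 2*G)/9 = -⅔ - 2*G/9 - y/9)
(n((-5 - 1)*2, -10) + Q(-3 + 6))² = ((-⅔ - 2/9*(-10) - (-5 - 1)*2/9) + 1/(2*(-3 + 6)))² = ((-⅔ + 20/9 - (-2)*2/3) + (½)/3)² = ((-⅔ + 20/9 - ⅑*(-12)) + (½)*(⅓))² = ((-⅔ + 20/9 + 4/3) + ⅙)² = (26/9 + ⅙)² = (55/18)² = 3025/324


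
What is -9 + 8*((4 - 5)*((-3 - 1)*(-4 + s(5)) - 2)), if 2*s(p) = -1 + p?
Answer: -57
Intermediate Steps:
s(p) = -½ + p/2 (s(p) = (-1 + p)/2 = -½ + p/2)
-9 + 8*((4 - 5)*((-3 - 1)*(-4 + s(5)) - 2)) = -9 + 8*((4 - 5)*((-3 - 1)*(-4 + (-½ + (½)*5)) - 2)) = -9 + 8*(-(-4*(-4 + (-½ + 5/2)) - 2)) = -9 + 8*(-(-4*(-4 + 2) - 2)) = -9 + 8*(-(-4*(-2) - 2)) = -9 + 8*(-(8 - 2)) = -9 + 8*(-1*6) = -9 + 8*(-6) = -9 - 48 = -57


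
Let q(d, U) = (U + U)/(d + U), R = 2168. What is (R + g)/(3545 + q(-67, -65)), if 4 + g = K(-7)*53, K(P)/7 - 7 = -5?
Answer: 191796/234035 ≈ 0.81952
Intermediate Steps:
K(P) = 14 (K(P) = 49 + 7*(-5) = 49 - 35 = 14)
q(d, U) = 2*U/(U + d) (q(d, U) = (2*U)/(U + d) = 2*U/(U + d))
g = 738 (g = -4 + 14*53 = -4 + 742 = 738)
(R + g)/(3545 + q(-67, -65)) = (2168 + 738)/(3545 + 2*(-65)/(-65 - 67)) = 2906/(3545 + 2*(-65)/(-132)) = 2906/(3545 + 2*(-65)*(-1/132)) = 2906/(3545 + 65/66) = 2906/(234035/66) = 2906*(66/234035) = 191796/234035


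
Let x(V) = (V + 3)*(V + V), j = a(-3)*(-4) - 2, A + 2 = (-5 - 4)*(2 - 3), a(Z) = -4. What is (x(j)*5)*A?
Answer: 16660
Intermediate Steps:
A = 7 (A = -2 + (-5 - 4)*(2 - 3) = -2 - 9*(-1) = -2 + 9 = 7)
j = 14 (j = -4*(-4) - 2 = 16 - 2 = 14)
x(V) = 2*V*(3 + V) (x(V) = (3 + V)*(2*V) = 2*V*(3 + V))
(x(j)*5)*A = ((2*14*(3 + 14))*5)*7 = ((2*14*17)*5)*7 = (476*5)*7 = 2380*7 = 16660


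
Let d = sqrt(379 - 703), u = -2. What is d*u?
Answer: -36*I ≈ -36.0*I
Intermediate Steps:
d = 18*I (d = sqrt(-324) = 18*I ≈ 18.0*I)
d*u = (18*I)*(-2) = -36*I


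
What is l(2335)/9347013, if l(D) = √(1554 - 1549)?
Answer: √5/9347013 ≈ 2.3923e-7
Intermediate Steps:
l(D) = √5
l(2335)/9347013 = √5/9347013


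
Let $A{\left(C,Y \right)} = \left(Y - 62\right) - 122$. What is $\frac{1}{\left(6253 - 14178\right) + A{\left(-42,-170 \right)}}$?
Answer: $- \frac{1}{8279} \approx -0.00012079$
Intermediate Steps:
$A{\left(C,Y \right)} = -184 + Y$ ($A{\left(C,Y \right)} = \left(Y - 62\right) - 122 = \left(-62 + Y\right) - 122 = -184 + Y$)
$\frac{1}{\left(6253 - 14178\right) + A{\left(-42,-170 \right)}} = \frac{1}{\left(6253 - 14178\right) - 354} = \frac{1}{-7925 - 354} = \frac{1}{-8279} = - \frac{1}{8279}$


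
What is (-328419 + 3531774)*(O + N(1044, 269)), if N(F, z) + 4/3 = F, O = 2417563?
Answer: 7747652555345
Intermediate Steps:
N(F, z) = -4/3 + F
(-328419 + 3531774)*(O + N(1044, 269)) = (-328419 + 3531774)*(2417563 + (-4/3 + 1044)) = 3203355*(2417563 + 3128/3) = 3203355*(7255817/3) = 7747652555345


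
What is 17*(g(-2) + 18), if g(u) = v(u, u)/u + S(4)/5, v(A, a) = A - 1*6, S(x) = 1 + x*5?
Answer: 2227/5 ≈ 445.40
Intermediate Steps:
S(x) = 1 + 5*x
v(A, a) = -6 + A (v(A, a) = A - 6 = -6 + A)
g(u) = 21/5 + (-6 + u)/u (g(u) = (-6 + u)/u + (1 + 5*4)/5 = (-6 + u)/u + (1 + 20)*(1/5) = (-6 + u)/u + 21*(1/5) = (-6 + u)/u + 21/5 = 21/5 + (-6 + u)/u)
17*(g(-2) + 18) = 17*((26/5 - 6/(-2)) + 18) = 17*((26/5 - 6*(-1/2)) + 18) = 17*((26/5 + 3) + 18) = 17*(41/5 + 18) = 17*(131/5) = 2227/5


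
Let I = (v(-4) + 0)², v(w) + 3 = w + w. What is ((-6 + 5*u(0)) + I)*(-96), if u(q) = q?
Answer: -11040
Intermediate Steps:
v(w) = -3 + 2*w (v(w) = -3 + (w + w) = -3 + 2*w)
I = 121 (I = ((-3 + 2*(-4)) + 0)² = ((-3 - 8) + 0)² = (-11 + 0)² = (-11)² = 121)
((-6 + 5*u(0)) + I)*(-96) = ((-6 + 5*0) + 121)*(-96) = ((-6 + 0) + 121)*(-96) = (-6 + 121)*(-96) = 115*(-96) = -11040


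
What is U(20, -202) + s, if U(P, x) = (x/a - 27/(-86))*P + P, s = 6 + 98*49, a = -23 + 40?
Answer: 3360138/731 ≈ 4596.6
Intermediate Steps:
a = 17
s = 4808 (s = 6 + 4802 = 4808)
U(P, x) = P + P*(27/86 + x/17) (U(P, x) = (x/17 - 27/(-86))*P + P = (x*(1/17) - 27*(-1/86))*P + P = (x/17 + 27/86)*P + P = (27/86 + x/17)*P + P = P*(27/86 + x/17) + P = P + P*(27/86 + x/17))
U(20, -202) + s = (1/1462)*20*(1921 + 86*(-202)) + 4808 = (1/1462)*20*(1921 - 17372) + 4808 = (1/1462)*20*(-15451) + 4808 = -154510/731 + 4808 = 3360138/731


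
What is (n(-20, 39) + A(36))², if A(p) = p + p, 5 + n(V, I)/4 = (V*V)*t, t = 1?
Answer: 2729104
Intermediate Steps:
n(V, I) = -20 + 4*V² (n(V, I) = -20 + 4*((V*V)*1) = -20 + 4*(V²*1) = -20 + 4*V²)
A(p) = 2*p
(n(-20, 39) + A(36))² = ((-20 + 4*(-20)²) + 2*36)² = ((-20 + 4*400) + 72)² = ((-20 + 1600) + 72)² = (1580 + 72)² = 1652² = 2729104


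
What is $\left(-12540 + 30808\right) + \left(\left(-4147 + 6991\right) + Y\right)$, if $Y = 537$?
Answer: $21649$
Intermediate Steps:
$\left(-12540 + 30808\right) + \left(\left(-4147 + 6991\right) + Y\right) = \left(-12540 + 30808\right) + \left(\left(-4147 + 6991\right) + 537\right) = 18268 + \left(2844 + 537\right) = 18268 + 3381 = 21649$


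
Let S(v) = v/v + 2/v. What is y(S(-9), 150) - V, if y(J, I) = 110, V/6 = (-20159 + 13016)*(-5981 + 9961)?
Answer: 170574950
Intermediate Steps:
V = -170574840 (V = 6*((-20159 + 13016)*(-5981 + 9961)) = 6*(-7143*3980) = 6*(-28429140) = -170574840)
S(v) = 1 + 2/v
y(S(-9), 150) - V = 110 - 1*(-170574840) = 110 + 170574840 = 170574950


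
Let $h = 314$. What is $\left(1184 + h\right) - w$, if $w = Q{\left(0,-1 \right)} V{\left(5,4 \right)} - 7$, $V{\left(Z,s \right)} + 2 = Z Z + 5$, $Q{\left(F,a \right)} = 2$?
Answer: $1449$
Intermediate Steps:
$V{\left(Z,s \right)} = 3 + Z^{2}$ ($V{\left(Z,s \right)} = -2 + \left(Z Z + 5\right) = -2 + \left(Z^{2} + 5\right) = -2 + \left(5 + Z^{2}\right) = 3 + Z^{2}$)
$w = 49$ ($w = 2 \left(3 + 5^{2}\right) - 7 = 2 \left(3 + 25\right) - 7 = 2 \cdot 28 - 7 = 56 - 7 = 49$)
$\left(1184 + h\right) - w = \left(1184 + 314\right) - 49 = 1498 - 49 = 1449$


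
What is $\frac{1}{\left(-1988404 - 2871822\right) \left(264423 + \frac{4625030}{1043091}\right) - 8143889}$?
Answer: $- \frac{149013}{191509307209027871} \approx -7.781 \cdot 10^{-13}$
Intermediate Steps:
$\frac{1}{\left(-1988404 - 2871822\right) \left(264423 + \frac{4625030}{1043091}\right) - 8143889} = \frac{1}{- 4860226 \left(264423 + 4625030 \cdot \frac{1}{1043091}\right) - 8143889} = \frac{1}{- 4860226 \left(264423 + \frac{4625030}{1043091}\right) - 8143889} = \frac{1}{\left(-4860226\right) \frac{275821876523}{1043091} - 8143889} = \frac{1}{- \frac{191508093663696314}{149013} - 8143889} = \frac{1}{- \frac{191509307209027871}{149013}} = - \frac{149013}{191509307209027871}$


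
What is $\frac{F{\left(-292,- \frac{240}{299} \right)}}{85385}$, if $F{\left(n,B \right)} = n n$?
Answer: $\frac{85264}{85385} \approx 0.99858$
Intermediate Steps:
$F{\left(n,B \right)} = n^{2}$
$\frac{F{\left(-292,- \frac{240}{299} \right)}}{85385} = \frac{\left(-292\right)^{2}}{85385} = 85264 \cdot \frac{1}{85385} = \frac{85264}{85385}$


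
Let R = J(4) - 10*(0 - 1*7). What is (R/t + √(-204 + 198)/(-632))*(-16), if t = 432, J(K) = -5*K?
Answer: -50/27 + 2*I*√6/79 ≈ -1.8519 + 0.062012*I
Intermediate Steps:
R = 50 (R = -5*4 - 10*(0 - 1*7) = -20 - 10*(0 - 7) = -20 - 10*(-7) = -20 + 70 = 50)
(R/t + √(-204 + 198)/(-632))*(-16) = (50/432 + √(-204 + 198)/(-632))*(-16) = (50*(1/432) + √(-6)*(-1/632))*(-16) = (25/216 + (I*√6)*(-1/632))*(-16) = (25/216 - I*√6/632)*(-16) = -50/27 + 2*I*√6/79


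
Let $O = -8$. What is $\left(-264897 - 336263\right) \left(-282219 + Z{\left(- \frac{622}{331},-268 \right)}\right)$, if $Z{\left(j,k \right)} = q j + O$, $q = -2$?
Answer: $\frac{56157898235880}{331} \approx 1.6966 \cdot 10^{11}$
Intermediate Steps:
$Z{\left(j,k \right)} = -8 - 2 j$ ($Z{\left(j,k \right)} = - 2 j - 8 = -8 - 2 j$)
$\left(-264897 - 336263\right) \left(-282219 + Z{\left(- \frac{622}{331},-268 \right)}\right) = \left(-264897 - 336263\right) \left(-282219 - \left(8 + 2 \left(- \frac{622}{331}\right)\right)\right) = - 601160 \left(-282219 - \left(8 + 2 \left(\left(-622\right) \frac{1}{331}\right)\right)\right) = - 601160 \left(-282219 - \frac{1404}{331}\right) = \left(-601160\right) \left(- \frac{93415893}{331}\right) = \frac{56157898235880}{331}$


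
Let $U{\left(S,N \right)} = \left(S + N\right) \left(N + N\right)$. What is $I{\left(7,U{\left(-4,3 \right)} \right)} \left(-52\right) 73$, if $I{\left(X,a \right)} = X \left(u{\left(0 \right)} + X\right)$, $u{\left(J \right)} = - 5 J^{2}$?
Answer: $-186004$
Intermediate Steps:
$U{\left(S,N \right)} = 2 N \left(N + S\right)$ ($U{\left(S,N \right)} = \left(N + S\right) 2 N = 2 N \left(N + S\right)$)
$I{\left(X,a \right)} = X^{2}$ ($I{\left(X,a \right)} = X \left(- 5 \cdot 0^{2} + X\right) = X \left(\left(-5\right) 0 + X\right) = X \left(0 + X\right) = X X = X^{2}$)
$I{\left(7,U{\left(-4,3 \right)} \right)} \left(-52\right) 73 = 7^{2} \left(-52\right) 73 = 49 \left(-52\right) 73 = \left(-2548\right) 73 = -186004$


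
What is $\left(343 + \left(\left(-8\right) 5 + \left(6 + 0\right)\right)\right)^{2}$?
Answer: $95481$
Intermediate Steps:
$\left(343 + \left(\left(-8\right) 5 + \left(6 + 0\right)\right)\right)^{2} = \left(343 + \left(-40 + 6\right)\right)^{2} = \left(343 - 34\right)^{2} = 309^{2} = 95481$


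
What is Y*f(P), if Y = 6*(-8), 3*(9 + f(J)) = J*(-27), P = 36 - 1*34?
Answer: 1296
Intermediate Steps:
P = 2 (P = 36 - 34 = 2)
f(J) = -9 - 9*J (f(J) = -9 + (J*(-27))/3 = -9 + (-27*J)/3 = -9 - 9*J)
Y = -48
Y*f(P) = -48*(-9 - 9*2) = -48*(-9 - 18) = -48*(-27) = 1296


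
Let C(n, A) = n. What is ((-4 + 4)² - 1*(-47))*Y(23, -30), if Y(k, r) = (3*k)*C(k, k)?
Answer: 74589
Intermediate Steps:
Y(k, r) = 3*k² (Y(k, r) = (3*k)*k = 3*k²)
((-4 + 4)² - 1*(-47))*Y(23, -30) = ((-4 + 4)² - 1*(-47))*(3*23²) = (0² + 47)*(3*529) = (0 + 47)*1587 = 47*1587 = 74589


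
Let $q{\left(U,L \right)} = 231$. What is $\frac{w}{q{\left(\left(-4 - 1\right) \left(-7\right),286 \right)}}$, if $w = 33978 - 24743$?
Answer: $\frac{9235}{231} \approx 39.978$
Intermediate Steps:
$w = 9235$ ($w = 33978 - 24743 = 9235$)
$\frac{w}{q{\left(\left(-4 - 1\right) \left(-7\right),286 \right)}} = \frac{9235}{231}$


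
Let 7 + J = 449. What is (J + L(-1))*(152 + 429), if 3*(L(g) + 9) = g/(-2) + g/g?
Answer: 503727/2 ≈ 2.5186e+5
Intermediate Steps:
L(g) = -26/3 - g/6 (L(g) = -9 + (g/(-2) + g/g)/3 = -9 + (g*(-1/2) + 1)/3 = -9 + (-g/2 + 1)/3 = -9 + (1 - g/2)/3 = -9 + (1/3 - g/6) = -26/3 - g/6)
J = 442 (J = -7 + 449 = 442)
(J + L(-1))*(152 + 429) = (442 + (-26/3 - 1/6*(-1)))*(152 + 429) = (442 + (-26/3 + 1/6))*581 = (442 - 17/2)*581 = (867/2)*581 = 503727/2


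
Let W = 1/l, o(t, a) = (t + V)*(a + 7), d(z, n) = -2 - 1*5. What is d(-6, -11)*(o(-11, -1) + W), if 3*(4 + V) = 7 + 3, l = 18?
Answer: 8813/18 ≈ 489.61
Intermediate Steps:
V = -⅔ (V = -4 + (7 + 3)/3 = -4 + (⅓)*10 = -4 + 10/3 = -⅔ ≈ -0.66667)
d(z, n) = -7 (d(z, n) = -2 - 5 = -7)
o(t, a) = (7 + a)*(-⅔ + t) (o(t, a) = (t - ⅔)*(a + 7) = (-⅔ + t)*(7 + a) = (7 + a)*(-⅔ + t))
W = 1/18 ≈ 0.055556
d(-6, -11)*(o(-11, -1) + W) = -7*((-14/3 + 7*(-11) - ⅔*(-1) - 1*(-11)) + 1/18) = -7*((-14/3 - 77 + ⅔ + 11) + 1/18) = -7*(-70 + 1/18) = -7*(-1259/18) = 8813/18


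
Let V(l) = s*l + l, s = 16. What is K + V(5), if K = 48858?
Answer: 48943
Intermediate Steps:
V(l) = 17*l (V(l) = 16*l + l = 17*l)
K + V(5) = 48858 + 17*5 = 48858 + 85 = 48943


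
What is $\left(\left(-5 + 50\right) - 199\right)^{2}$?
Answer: $23716$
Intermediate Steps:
$\left(\left(-5 + 50\right) - 199\right)^{2} = \left(45 - 199\right)^{2} = \left(-154\right)^{2} = 23716$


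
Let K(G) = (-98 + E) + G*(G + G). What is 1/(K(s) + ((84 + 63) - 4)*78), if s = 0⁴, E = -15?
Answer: 1/11041 ≈ 9.0571e-5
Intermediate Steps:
s = 0
K(G) = -113 + 2*G² (K(G) = (-98 - 15) + G*(G + G) = -113 + G*(2*G) = -113 + 2*G²)
1/(K(s) + ((84 + 63) - 4)*78) = 1/((-113 + 2*0²) + ((84 + 63) - 4)*78) = 1/((-113 + 2*0) + (147 - 4)*78) = 1/((-113 + 0) + 143*78) = 1/(-113 + 11154) = 1/11041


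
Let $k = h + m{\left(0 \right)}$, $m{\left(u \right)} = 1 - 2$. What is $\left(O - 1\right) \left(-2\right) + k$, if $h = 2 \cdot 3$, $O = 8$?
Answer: $-9$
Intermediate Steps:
$h = 6$
$m{\left(u \right)} = -1$
$k = 5$ ($k = 6 - 1 = 5$)
$\left(O - 1\right) \left(-2\right) + k = \left(8 - 1\right) \left(-2\right) + 5 = 7 \left(-2\right) + 5 = -14 + 5 = -9$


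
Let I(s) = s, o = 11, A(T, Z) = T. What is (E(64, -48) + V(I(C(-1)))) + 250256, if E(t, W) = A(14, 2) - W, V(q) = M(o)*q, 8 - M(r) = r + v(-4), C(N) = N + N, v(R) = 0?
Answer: 250324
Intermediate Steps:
C(N) = 2*N
M(r) = 8 - r (M(r) = 8 - (r + 0) = 8 - r)
V(q) = -3*q (V(q) = (8 - 1*11)*q = (8 - 11)*q = -3*q)
E(t, W) = 14 - W
(E(64, -48) + V(I(C(-1)))) + 250256 = ((14 - 1*(-48)) - 6*(-1)) + 250256 = ((14 + 48) - 3*(-2)) + 250256 = (62 + 6) + 250256 = 68 + 250256 = 250324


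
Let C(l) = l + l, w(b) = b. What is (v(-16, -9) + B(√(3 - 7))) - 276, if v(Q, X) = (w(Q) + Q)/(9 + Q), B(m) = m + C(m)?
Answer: -1900/7 + 6*I ≈ -271.43 + 6.0*I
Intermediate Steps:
C(l) = 2*l
B(m) = 3*m (B(m) = m + 2*m = 3*m)
v(Q, X) = 2*Q/(9 + Q) (v(Q, X) = (Q + Q)/(9 + Q) = (2*Q)/(9 + Q) = 2*Q/(9 + Q))
(v(-16, -9) + B(√(3 - 7))) - 276 = (2*(-16)/(9 - 16) + 3*√(3 - 7)) - 276 = (2*(-16)/(-7) + 3*√(-4)) - 276 = (2*(-16)*(-⅐) + 3*(2*I)) - 276 = (32/7 + 6*I) - 276 = -1900/7 + 6*I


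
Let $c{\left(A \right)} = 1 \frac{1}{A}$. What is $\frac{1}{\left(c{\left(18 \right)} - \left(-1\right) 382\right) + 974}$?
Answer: $\frac{18}{24409} \approx 0.00073743$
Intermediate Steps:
$c{\left(A \right)} = \frac{1}{A}$
$\frac{1}{\left(c{\left(18 \right)} - \left(-1\right) 382\right) + 974} = \frac{1}{\left(\frac{1}{18} - \left(-1\right) 382\right) + 974} = \frac{1}{\left(\frac{1}{18} - -382\right) + 974} = \frac{1}{\left(\frac{1}{18} + 382\right) + 974} = \frac{1}{\frac{6877}{18} + 974} = \frac{1}{\frac{24409}{18}} = \frac{18}{24409}$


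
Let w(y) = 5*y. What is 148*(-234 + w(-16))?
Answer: -46472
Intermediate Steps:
148*(-234 + w(-16)) = 148*(-234 + 5*(-16)) = 148*(-234 - 80) = 148*(-314) = -46472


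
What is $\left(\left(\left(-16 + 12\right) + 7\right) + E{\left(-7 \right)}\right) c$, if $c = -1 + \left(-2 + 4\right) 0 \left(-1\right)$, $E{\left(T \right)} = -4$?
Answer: $1$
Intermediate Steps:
$c = -1$ ($c = -1 + 2 \cdot 0 \left(-1\right) = -1 + 0 \left(-1\right) = -1 + 0 = -1$)
$\left(\left(\left(-16 + 12\right) + 7\right) + E{\left(-7 \right)}\right) c = \left(\left(\left(-16 + 12\right) + 7\right) - 4\right) \left(-1\right) = \left(\left(-4 + 7\right) - 4\right) \left(-1\right) = \left(3 - 4\right) \left(-1\right) = \left(-1\right) \left(-1\right) = 1$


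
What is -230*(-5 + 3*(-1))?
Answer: 1840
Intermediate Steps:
-230*(-5 + 3*(-1)) = -230*(-5 - 3) = -230*(-8) = 1840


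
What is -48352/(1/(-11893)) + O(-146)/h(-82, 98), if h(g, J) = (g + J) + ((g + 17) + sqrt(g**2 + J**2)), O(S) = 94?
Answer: 8008726034078/13927 + 188*sqrt(4082)/13927 ≈ 5.7505e+8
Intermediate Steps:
h(g, J) = 17 + J + sqrt(J**2 + g**2) + 2*g (h(g, J) = (J + g) + ((17 + g) + sqrt(J**2 + g**2)) = (J + g) + (17 + g + sqrt(J**2 + g**2)) = 17 + J + sqrt(J**2 + g**2) + 2*g)
-48352/(1/(-11893)) + O(-146)/h(-82, 98) = -48352/(1/(-11893)) + 94/(17 + 98 + sqrt(98**2 + (-82)**2) + 2*(-82)) = -48352/(-1/11893) + 94/(17 + 98 + sqrt(9604 + 6724) - 164) = -48352*(-11893) + 94/(17 + 98 + sqrt(16328) - 164) = 575050336 + 94/(17 + 98 + 2*sqrt(4082) - 164) = 575050336 + 94/(-49 + 2*sqrt(4082))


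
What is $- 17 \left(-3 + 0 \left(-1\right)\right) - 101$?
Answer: $-50$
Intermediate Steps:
$- 17 \left(-3 + 0 \left(-1\right)\right) - 101 = - 17 \left(-3 + 0\right) - 101 = \left(-17\right) \left(-3\right) - 101 = 51 - 101 = -50$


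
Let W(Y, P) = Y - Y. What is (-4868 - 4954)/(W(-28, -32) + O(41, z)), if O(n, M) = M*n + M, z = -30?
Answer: 1637/210 ≈ 7.7952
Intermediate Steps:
W(Y, P) = 0
O(n, M) = M + M*n
(-4868 - 4954)/(W(-28, -32) + O(41, z)) = (-4868 - 4954)/(0 - 30*(1 + 41)) = -9822/(0 - 30*42) = -9822/(0 - 1260) = -9822/(-1260) = -9822*(-1/1260) = 1637/210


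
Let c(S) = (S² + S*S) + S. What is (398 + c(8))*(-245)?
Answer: -130830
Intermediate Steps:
c(S) = S + 2*S² (c(S) = (S² + S²) + S = 2*S² + S = S + 2*S²)
(398 + c(8))*(-245) = (398 + 8*(1 + 2*8))*(-245) = (398 + 8*(1 + 16))*(-245) = (398 + 8*17)*(-245) = (398 + 136)*(-245) = 534*(-245) = -130830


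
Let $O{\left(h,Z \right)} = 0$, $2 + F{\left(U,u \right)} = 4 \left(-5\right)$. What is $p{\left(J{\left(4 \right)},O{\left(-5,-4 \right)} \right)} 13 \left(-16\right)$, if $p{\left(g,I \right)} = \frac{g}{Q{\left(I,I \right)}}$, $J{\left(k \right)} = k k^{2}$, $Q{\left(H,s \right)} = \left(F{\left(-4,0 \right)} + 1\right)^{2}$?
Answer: $- \frac{13312}{441} \approx -30.186$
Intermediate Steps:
$F{\left(U,u \right)} = -22$ ($F{\left(U,u \right)} = -2 + 4 \left(-5\right) = -2 - 20 = -22$)
$Q{\left(H,s \right)} = 441$ ($Q{\left(H,s \right)} = \left(-22 + 1\right)^{2} = \left(-21\right)^{2} = 441$)
$J{\left(k \right)} = k^{3}$
$p{\left(g,I \right)} = \frac{g}{441}$
$p{\left(J{\left(4 \right)},O{\left(-5,-4 \right)} \right)} 13 \left(-16\right) = \frac{4^{3}}{441} \cdot 13 \left(-16\right) = \frac{1}{441} \cdot 64 \cdot 13 \left(-16\right) = \frac{64}{441} \cdot 13 \left(-16\right) = \frac{832}{441} \left(-16\right) = - \frac{13312}{441}$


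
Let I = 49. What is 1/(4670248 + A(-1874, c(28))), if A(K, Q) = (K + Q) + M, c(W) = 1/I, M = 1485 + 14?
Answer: 49/228823778 ≈ 2.1414e-7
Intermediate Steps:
M = 1499
c(W) = 1/49
A(K, Q) = 1499 + K + Q (A(K, Q) = (K + Q) + 1499 = 1499 + K + Q)
1/(4670248 + A(-1874, c(28))) = 1/(4670248 + (1499 - 1874 + 1/49)) = 1/(4670248 - 18374/49) = 1/(228823778/49) = 49/228823778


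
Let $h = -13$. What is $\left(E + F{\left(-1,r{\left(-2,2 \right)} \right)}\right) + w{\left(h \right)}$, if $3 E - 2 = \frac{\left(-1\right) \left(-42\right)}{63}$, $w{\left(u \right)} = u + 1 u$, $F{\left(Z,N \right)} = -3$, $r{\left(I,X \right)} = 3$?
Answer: $- \frac{253}{9} \approx -28.111$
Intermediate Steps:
$w{\left(u \right)} = 2 u$ ($w{\left(u \right)} = u + u = 2 u$)
$E = \frac{8}{9}$ ($E = \frac{2}{3} + \frac{\left(-1\right) \left(-42\right) \frac{1}{63}}{3} = \frac{2}{3} + \frac{42 \cdot \frac{1}{63}}{3} = \frac{2}{3} + \frac{1}{3} \cdot \frac{2}{3} = \frac{2}{3} + \frac{2}{9} = \frac{8}{9} \approx 0.88889$)
$\left(E + F{\left(-1,r{\left(-2,2 \right)} \right)}\right) + w{\left(h \right)} = \left(\frac{8}{9} - 3\right) + 2 \left(-13\right) = - \frac{19}{9} - 26 = - \frac{253}{9}$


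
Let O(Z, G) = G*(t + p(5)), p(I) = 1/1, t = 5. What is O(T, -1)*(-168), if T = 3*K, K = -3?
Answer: 1008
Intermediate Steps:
T = -9 (T = 3*(-3) = -9)
p(I) = 1
O(Z, G) = 6*G (O(Z, G) = G*(5 + 1) = G*6 = 6*G)
O(T, -1)*(-168) = (6*(-1))*(-168) = -6*(-168) = 1008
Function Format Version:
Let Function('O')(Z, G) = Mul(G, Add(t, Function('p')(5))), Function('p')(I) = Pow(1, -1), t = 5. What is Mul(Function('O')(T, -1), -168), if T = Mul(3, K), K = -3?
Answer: 1008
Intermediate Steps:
T = -9 (T = Mul(3, -3) = -9)
Function('p')(I) = 1
Function('O')(Z, G) = Mul(6, G) (Function('O')(Z, G) = Mul(G, Add(5, 1)) = Mul(G, 6) = Mul(6, G))
Mul(Function('O')(T, -1), -168) = Mul(Mul(6, -1), -168) = Mul(-6, -168) = 1008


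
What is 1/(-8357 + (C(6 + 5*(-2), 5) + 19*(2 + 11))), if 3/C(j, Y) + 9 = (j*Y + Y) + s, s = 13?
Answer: -11/89213 ≈ -0.00012330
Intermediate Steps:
C(j, Y) = 3/(4 + Y + Y*j) (C(j, Y) = 3/(-9 + ((j*Y + Y) + 13)) = 3/(-9 + ((Y*j + Y) + 13)) = 3/(-9 + ((Y + Y*j) + 13)) = 3/(-9 + (13 + Y + Y*j)) = 3/(4 + Y + Y*j))
1/(-8357 + (C(6 + 5*(-2), 5) + 19*(2 + 11))) = 1/(-8357 + (3/(4 + 5 + 5*(6 + 5*(-2))) + 19*(2 + 11))) = 1/(-8357 + (3/(4 + 5 + 5*(6 - 10)) + 19*13)) = 1/(-8357 + (3/(4 + 5 + 5*(-4)) + 247)) = 1/(-8357 + (3/(4 + 5 - 20) + 247)) = 1/(-8357 + (3/(-11) + 247)) = 1/(-8357 + (3*(-1/11) + 247)) = 1/(-8357 + (-3/11 + 247)) = 1/(-8357 + 2714/11) = 1/(-89213/11) = -11/89213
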